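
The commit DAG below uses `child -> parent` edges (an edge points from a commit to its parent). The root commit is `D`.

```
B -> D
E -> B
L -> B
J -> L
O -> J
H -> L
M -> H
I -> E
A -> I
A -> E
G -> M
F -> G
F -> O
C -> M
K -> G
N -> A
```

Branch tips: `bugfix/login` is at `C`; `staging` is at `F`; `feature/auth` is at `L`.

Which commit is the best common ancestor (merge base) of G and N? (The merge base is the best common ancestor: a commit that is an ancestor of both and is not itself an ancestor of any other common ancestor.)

B

Ancestors of G: {B, D, G, H, L, M}.
Ancestors of N: {A, B, D, E, I, N}.
Common ancestors: {B, D}.
Among these, B is not an ancestor of any other common ancestor — it is the merge base.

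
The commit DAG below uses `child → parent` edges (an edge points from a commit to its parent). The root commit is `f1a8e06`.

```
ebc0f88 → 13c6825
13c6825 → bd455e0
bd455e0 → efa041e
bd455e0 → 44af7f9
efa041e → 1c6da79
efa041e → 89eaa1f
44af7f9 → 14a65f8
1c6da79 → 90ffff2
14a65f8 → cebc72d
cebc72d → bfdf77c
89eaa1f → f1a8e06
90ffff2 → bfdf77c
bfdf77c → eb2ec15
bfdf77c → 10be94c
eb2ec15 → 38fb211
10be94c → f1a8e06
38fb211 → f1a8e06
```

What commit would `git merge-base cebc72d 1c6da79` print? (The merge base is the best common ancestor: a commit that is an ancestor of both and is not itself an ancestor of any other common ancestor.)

Ancestors of cebc72d: {10be94c, 38fb211, bfdf77c, cebc72d, eb2ec15, f1a8e06}.
Ancestors of 1c6da79: {10be94c, 1c6da79, 38fb211, 90ffff2, bfdf77c, eb2ec15, f1a8e06}.
Common ancestors: {10be94c, 38fb211, bfdf77c, eb2ec15, f1a8e06}.
Among these, bfdf77c is not an ancestor of any other common ancestor — it is the merge base.

bfdf77c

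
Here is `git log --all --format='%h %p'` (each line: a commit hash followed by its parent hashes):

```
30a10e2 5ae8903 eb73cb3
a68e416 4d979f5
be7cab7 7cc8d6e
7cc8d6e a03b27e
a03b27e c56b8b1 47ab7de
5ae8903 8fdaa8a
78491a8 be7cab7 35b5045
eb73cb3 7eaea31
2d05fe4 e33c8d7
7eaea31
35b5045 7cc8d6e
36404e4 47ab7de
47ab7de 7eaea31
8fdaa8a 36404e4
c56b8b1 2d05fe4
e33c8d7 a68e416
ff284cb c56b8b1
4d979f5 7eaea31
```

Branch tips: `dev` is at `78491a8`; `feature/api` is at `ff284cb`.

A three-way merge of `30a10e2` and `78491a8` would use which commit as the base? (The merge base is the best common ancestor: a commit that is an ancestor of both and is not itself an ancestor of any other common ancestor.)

Ancestors of 30a10e2: {30a10e2, 36404e4, 47ab7de, 5ae8903, 7eaea31, 8fdaa8a, eb73cb3}.
Ancestors of 78491a8: {2d05fe4, 35b5045, 47ab7de, 4d979f5, 78491a8, 7cc8d6e, 7eaea31, a03b27e, a68e416, be7cab7, c56b8b1, e33c8d7}.
Common ancestors: {47ab7de, 7eaea31}.
Among these, 47ab7de is not an ancestor of any other common ancestor — it is the merge base.

47ab7de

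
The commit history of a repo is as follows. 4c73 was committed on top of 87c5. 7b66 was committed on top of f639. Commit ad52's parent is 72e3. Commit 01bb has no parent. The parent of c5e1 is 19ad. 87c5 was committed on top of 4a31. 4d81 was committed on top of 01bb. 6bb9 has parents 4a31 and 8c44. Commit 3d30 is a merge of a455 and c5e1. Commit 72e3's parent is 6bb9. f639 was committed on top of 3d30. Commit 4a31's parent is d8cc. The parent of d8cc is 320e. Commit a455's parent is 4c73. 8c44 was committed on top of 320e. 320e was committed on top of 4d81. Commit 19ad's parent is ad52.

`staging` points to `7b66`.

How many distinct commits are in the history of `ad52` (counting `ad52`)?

Walking parent pointers from ad52: reachable set = {01bb, 320e, 4a31, 4d81, 6bb9, 72e3, 8c44, ad52, d8cc}.
That is 9 commits.

9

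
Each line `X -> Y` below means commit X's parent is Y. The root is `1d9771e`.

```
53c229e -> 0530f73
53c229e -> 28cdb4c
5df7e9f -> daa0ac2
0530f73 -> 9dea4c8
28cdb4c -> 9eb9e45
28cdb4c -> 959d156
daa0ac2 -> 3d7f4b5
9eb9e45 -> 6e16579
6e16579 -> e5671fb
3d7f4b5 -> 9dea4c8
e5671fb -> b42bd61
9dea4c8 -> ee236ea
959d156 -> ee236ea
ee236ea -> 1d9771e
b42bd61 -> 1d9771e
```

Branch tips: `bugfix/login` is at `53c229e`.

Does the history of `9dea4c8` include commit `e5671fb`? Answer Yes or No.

Ancestors of 9dea4c8: {1d9771e, 9dea4c8, ee236ea}.
e5671fb is not in that set, so it is not an ancestor of 9dea4c8.

No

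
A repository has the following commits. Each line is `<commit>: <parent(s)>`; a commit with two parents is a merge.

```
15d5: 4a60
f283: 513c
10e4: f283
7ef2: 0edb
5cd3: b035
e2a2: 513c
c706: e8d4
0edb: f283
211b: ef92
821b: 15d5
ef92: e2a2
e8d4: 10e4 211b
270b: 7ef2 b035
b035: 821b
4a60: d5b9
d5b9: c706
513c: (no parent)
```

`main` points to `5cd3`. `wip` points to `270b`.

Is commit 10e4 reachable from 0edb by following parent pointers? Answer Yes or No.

Ancestors of 0edb: {0edb, 513c, f283}.
10e4 is not in that set, so it is not an ancestor of 0edb.

No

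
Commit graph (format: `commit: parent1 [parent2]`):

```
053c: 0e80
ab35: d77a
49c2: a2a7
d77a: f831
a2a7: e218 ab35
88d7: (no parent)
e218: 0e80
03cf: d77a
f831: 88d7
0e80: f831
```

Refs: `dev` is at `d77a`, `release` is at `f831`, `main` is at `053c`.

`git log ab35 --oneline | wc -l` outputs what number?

Walking parent pointers from ab35: reachable set = {88d7, ab35, d77a, f831}.
That is 4 commits.

4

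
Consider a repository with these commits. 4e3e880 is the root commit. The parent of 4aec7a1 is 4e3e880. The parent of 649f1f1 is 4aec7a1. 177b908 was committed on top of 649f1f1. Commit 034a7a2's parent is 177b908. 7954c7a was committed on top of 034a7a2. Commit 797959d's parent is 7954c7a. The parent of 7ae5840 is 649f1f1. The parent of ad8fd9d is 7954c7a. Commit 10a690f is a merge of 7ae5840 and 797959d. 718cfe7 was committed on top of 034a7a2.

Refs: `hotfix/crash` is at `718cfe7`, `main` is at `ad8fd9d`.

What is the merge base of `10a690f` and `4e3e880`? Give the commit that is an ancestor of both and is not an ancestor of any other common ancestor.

Ancestors of 10a690f: {034a7a2, 10a690f, 177b908, 4aec7a1, 4e3e880, 649f1f1, 7954c7a, 797959d, 7ae5840}.
Ancestors of 4e3e880: {4e3e880}.
Common ancestors: {4e3e880}.
The only common ancestor is 4e3e880, so it is the merge base.

4e3e880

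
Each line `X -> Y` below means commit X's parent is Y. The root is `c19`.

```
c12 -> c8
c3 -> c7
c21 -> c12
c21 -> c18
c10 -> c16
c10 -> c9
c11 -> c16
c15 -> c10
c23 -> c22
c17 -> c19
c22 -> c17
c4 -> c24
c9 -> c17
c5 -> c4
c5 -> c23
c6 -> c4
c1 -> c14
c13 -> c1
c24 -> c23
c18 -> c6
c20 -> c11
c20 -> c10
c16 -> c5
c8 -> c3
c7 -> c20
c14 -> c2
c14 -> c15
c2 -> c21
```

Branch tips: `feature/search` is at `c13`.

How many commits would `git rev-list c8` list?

15

Walking parent pointers from c8: reachable set = {c10, c11, c16, c17, c19, c20, c22, c23, c24, c3, c4, c5, c7, c8, c9}.
That is 15 commits.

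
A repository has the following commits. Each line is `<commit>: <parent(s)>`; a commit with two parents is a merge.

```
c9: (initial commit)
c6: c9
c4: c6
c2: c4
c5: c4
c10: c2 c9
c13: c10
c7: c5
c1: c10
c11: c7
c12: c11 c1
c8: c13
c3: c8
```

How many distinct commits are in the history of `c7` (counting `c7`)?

Walking parent pointers from c7: reachable set = {c4, c5, c6, c7, c9}.
That is 5 commits.

5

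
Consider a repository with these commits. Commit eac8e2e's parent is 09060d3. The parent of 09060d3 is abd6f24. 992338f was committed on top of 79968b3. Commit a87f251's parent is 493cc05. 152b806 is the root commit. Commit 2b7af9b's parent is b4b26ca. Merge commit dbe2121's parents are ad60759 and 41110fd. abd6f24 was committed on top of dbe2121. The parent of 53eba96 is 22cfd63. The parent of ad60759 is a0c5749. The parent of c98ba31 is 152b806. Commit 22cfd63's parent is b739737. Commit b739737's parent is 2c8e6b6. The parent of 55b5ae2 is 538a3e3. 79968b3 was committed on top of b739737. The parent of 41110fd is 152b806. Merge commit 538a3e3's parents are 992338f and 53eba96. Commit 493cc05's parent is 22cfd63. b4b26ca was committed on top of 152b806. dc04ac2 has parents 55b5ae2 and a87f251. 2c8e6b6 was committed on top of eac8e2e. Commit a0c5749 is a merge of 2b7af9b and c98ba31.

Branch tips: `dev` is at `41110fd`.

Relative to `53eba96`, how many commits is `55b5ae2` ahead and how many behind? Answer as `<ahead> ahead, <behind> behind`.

4 ahead, 0 behind

Reachable from 55b5ae2: {09060d3, 152b806, 22cfd63, 2b7af9b, 2c8e6b6, 41110fd, 538a3e3, 53eba96, 55b5ae2, 79968b3, 992338f, a0c5749, abd6f24, ad60759, b4b26ca, b739737, c98ba31, dbe2121, eac8e2e}.
Reachable from 53eba96: {09060d3, 152b806, 22cfd63, 2b7af9b, 2c8e6b6, 41110fd, 53eba96, a0c5749, abd6f24, ad60759, b4b26ca, b739737, c98ba31, dbe2121, eac8e2e}.
Only in 55b5ae2's history (ahead): {538a3e3, 55b5ae2, 79968b3, 992338f} — 4.
Only in 53eba96's history (behind): {} — 0.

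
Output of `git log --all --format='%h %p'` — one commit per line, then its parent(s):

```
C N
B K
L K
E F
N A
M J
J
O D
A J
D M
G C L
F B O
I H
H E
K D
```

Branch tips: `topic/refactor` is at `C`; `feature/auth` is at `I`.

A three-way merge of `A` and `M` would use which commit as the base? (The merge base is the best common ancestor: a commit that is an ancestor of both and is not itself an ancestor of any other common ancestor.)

Ancestors of A: {A, J}.
Ancestors of M: {J, M}.
Common ancestors: {J}.
The only common ancestor is J, so it is the merge base.

J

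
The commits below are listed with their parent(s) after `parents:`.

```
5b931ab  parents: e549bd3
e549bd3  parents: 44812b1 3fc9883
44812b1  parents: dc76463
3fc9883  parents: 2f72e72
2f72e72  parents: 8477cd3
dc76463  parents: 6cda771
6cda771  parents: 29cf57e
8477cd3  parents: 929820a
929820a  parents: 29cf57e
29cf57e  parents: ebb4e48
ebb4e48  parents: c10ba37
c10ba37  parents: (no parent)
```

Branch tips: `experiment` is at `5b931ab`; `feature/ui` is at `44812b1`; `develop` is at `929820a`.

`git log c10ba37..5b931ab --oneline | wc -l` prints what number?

Reachable from 5b931ab: {29cf57e, 2f72e72, 3fc9883, 44812b1, 5b931ab, 6cda771, 8477cd3, 929820a, c10ba37, dc76463, e549bd3, ebb4e48}.
Reachable from c10ba37: {c10ba37}.
In 5b931ab's history but not c10ba37's: {29cf57e, 2f72e72, 3fc9883, 44812b1, 5b931ab, 6cda771, 8477cd3, 929820a, dc76463, e549bd3, ebb4e48} — 11 commits.

11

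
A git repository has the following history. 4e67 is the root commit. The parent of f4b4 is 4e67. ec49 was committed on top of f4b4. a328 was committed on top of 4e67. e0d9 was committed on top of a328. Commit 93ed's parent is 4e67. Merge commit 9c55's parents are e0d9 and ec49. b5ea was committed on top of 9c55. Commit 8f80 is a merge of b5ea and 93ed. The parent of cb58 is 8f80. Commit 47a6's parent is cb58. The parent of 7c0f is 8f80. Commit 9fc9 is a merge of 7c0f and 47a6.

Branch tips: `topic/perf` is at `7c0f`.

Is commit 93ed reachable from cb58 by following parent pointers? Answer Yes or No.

Ancestors of cb58 (commits reachable by following parents): {4e67, 8f80, 93ed, 9c55, a328, b5ea, cb58, e0d9, ec49, f4b4}.
93ed is in that set, so it is an ancestor of cb58.

Yes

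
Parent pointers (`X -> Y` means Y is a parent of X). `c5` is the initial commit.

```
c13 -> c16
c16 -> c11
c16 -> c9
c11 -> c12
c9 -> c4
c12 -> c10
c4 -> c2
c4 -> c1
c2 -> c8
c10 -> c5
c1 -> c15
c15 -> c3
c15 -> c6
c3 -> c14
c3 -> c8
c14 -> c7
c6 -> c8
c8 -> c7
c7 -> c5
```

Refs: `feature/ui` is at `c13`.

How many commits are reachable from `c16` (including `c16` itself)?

15

Walking parent pointers from c16: reachable set = {c1, c10, c11, c12, c14, c15, c16, c2, c3, c4, c5, c6, c7, c8, c9}.
That is 15 commits.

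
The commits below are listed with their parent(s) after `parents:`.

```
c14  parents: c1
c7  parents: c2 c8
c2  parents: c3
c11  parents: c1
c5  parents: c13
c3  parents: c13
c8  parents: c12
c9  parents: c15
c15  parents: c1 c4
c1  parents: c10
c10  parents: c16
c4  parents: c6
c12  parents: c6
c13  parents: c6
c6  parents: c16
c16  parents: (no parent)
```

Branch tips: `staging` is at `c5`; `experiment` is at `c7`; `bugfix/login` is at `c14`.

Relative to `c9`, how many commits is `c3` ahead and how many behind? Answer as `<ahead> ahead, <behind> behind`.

2 ahead, 5 behind

Reachable from c3: {c13, c16, c3, c6}.
Reachable from c9: {c1, c10, c15, c16, c4, c6, c9}.
Only in c3's history (ahead): {c13, c3} — 2.
Only in c9's history (behind): {c1, c10, c15, c4, c9} — 5.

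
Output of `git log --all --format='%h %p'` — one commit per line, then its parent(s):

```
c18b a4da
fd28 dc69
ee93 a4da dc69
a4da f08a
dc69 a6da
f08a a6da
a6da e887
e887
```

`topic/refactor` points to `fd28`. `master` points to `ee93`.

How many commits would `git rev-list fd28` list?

Walking parent pointers from fd28: reachable set = {a6da, dc69, e887, fd28}.
That is 4 commits.

4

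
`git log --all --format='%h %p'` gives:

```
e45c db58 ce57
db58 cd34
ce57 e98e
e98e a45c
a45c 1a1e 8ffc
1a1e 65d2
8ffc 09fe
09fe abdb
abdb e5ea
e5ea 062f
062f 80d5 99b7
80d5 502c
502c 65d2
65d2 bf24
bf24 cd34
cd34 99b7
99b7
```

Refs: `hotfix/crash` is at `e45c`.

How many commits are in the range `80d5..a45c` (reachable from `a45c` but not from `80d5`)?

Reachable from a45c: {062f, 09fe, 1a1e, 502c, 65d2, 80d5, 8ffc, 99b7, a45c, abdb, bf24, cd34, e5ea}.
Reachable from 80d5: {502c, 65d2, 80d5, 99b7, bf24, cd34}.
In a45c's history but not 80d5's: {062f, 09fe, 1a1e, 8ffc, a45c, abdb, e5ea} — 7 commits.

7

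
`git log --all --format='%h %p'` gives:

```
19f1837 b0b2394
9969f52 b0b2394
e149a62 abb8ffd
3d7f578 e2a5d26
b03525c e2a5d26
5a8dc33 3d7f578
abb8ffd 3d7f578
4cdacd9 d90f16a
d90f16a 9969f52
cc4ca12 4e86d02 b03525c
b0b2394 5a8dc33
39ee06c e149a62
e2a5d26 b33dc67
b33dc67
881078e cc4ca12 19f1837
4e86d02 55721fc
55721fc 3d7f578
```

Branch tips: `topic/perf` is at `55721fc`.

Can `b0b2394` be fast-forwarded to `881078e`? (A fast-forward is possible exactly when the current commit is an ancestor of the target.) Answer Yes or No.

A fast-forward from b0b2394 to 881078e is possible iff b0b2394 is an ancestor of 881078e.
Ancestors of 881078e: {19f1837, 3d7f578, 4e86d02, 55721fc, 5a8dc33, 881078e, b03525c, b0b2394, b33dc67, cc4ca12, e2a5d26}.
b0b2394 is among them, so fast-forward is possible.

Yes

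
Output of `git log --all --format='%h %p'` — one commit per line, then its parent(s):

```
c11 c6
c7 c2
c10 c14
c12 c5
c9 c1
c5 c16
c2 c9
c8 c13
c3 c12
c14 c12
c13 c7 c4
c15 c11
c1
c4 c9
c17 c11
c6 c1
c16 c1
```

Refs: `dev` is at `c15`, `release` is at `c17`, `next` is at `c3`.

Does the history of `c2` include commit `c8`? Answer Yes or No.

Ancestors of c2: {c1, c2, c9}.
c8 is not in that set, so it is not an ancestor of c2.

No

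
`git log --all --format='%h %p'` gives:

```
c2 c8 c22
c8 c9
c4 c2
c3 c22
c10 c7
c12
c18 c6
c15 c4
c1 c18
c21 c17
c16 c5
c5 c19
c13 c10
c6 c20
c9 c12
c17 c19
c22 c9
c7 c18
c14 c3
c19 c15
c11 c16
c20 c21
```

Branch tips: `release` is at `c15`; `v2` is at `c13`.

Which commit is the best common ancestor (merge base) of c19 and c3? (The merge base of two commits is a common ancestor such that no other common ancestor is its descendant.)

Ancestors of c19: {c12, c15, c19, c2, c22, c4, c8, c9}.
Ancestors of c3: {c12, c22, c3, c9}.
Common ancestors: {c12, c22, c9}.
Among these, c22 is not an ancestor of any other common ancestor — it is the merge base.

c22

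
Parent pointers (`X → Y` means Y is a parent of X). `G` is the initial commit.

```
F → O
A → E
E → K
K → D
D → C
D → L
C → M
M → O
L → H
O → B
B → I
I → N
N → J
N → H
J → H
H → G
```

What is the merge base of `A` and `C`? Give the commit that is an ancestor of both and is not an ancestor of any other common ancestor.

C

Ancestors of A: {A, B, C, D, E, G, H, I, J, K, L, M, N, O}.
Ancestors of C: {B, C, G, H, I, J, M, N, O}.
Common ancestors: {B, C, G, H, I, J, M, N, O}.
Among these, C is not an ancestor of any other common ancestor — it is the merge base.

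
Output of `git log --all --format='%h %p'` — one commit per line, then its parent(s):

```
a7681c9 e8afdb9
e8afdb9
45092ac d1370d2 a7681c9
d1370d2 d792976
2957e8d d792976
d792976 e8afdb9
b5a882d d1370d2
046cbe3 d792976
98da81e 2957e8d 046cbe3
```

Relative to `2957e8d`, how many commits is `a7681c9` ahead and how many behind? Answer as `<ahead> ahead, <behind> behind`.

1 ahead, 2 behind

Reachable from a7681c9: {a7681c9, e8afdb9}.
Reachable from 2957e8d: {2957e8d, d792976, e8afdb9}.
Only in a7681c9's history (ahead): {a7681c9} — 1.
Only in 2957e8d's history (behind): {2957e8d, d792976} — 2.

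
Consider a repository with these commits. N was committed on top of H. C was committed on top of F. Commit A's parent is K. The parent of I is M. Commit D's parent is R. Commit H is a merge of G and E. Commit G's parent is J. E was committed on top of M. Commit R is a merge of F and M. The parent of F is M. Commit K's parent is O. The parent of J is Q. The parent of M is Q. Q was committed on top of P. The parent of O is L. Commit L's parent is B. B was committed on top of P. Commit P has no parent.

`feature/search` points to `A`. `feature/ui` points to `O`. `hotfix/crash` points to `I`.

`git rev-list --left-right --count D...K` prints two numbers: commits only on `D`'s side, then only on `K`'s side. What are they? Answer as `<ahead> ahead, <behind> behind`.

Reachable from D: {D, F, M, P, Q, R}.
Reachable from K: {B, K, L, O, P}.
Only in D's history (ahead): {D, F, M, Q, R} — 5.
Only in K's history (behind): {B, K, L, O} — 4.

5 ahead, 4 behind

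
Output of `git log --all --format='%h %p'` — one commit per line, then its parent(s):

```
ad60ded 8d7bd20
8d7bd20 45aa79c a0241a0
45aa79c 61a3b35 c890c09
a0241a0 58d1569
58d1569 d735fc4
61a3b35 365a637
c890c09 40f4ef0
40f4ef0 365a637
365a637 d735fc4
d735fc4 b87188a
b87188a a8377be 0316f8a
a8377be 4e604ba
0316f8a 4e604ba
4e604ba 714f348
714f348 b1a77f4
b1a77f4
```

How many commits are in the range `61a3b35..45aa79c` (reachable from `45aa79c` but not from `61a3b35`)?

Reachable from 45aa79c: {0316f8a, 365a637, 40f4ef0, 45aa79c, 4e604ba, 61a3b35, 714f348, a8377be, b1a77f4, b87188a, c890c09, d735fc4}.
Reachable from 61a3b35: {0316f8a, 365a637, 4e604ba, 61a3b35, 714f348, a8377be, b1a77f4, b87188a, d735fc4}.
In 45aa79c's history but not 61a3b35's: {40f4ef0, 45aa79c, c890c09} — 3 commits.

3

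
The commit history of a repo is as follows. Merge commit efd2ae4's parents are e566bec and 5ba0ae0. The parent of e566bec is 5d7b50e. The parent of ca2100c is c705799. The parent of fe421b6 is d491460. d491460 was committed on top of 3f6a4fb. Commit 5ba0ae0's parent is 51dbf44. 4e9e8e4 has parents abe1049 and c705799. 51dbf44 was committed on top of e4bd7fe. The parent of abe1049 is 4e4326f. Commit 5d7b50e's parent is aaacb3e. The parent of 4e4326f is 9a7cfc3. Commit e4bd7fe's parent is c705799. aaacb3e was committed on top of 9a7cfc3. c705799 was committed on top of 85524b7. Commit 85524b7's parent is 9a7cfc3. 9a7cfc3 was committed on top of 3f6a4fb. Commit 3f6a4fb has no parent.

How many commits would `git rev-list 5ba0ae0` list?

7

Walking parent pointers from 5ba0ae0: reachable set = {3f6a4fb, 51dbf44, 5ba0ae0, 85524b7, 9a7cfc3, c705799, e4bd7fe}.
That is 7 commits.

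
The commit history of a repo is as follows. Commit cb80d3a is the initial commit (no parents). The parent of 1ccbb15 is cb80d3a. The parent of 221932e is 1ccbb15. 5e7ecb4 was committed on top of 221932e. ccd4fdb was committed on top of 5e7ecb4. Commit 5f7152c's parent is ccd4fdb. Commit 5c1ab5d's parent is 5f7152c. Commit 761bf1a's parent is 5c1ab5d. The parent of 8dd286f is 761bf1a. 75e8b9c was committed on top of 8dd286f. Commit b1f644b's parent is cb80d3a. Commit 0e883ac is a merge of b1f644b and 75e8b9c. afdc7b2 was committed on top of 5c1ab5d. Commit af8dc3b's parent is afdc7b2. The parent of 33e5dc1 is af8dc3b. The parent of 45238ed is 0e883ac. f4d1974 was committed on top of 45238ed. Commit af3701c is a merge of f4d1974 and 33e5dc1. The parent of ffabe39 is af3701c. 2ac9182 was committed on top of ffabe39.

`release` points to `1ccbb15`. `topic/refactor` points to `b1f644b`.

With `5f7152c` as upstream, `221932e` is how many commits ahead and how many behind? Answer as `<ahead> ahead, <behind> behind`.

0 ahead, 3 behind

Reachable from 221932e: {1ccbb15, 221932e, cb80d3a}.
Reachable from 5f7152c: {1ccbb15, 221932e, 5e7ecb4, 5f7152c, cb80d3a, ccd4fdb}.
Only in 221932e's history (ahead): {} — 0.
Only in 5f7152c's history (behind): {5e7ecb4, 5f7152c, ccd4fdb} — 3.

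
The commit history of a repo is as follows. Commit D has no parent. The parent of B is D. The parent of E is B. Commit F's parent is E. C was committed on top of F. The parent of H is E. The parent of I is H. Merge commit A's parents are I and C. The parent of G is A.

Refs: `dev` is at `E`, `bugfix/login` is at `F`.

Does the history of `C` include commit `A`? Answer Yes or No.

No

Ancestors of C: {B, C, D, E, F}.
A is not in that set, so it is not an ancestor of C.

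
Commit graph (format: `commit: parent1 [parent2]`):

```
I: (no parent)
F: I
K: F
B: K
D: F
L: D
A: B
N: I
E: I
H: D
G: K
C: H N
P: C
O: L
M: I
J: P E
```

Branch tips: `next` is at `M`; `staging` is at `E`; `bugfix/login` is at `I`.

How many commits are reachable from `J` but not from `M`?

Reachable from J: {C, D, E, F, H, I, J, N, P}.
Reachable from M: {I, M}.
In J's history but not M's: {C, D, E, F, H, J, N, P} — 8 commits.

8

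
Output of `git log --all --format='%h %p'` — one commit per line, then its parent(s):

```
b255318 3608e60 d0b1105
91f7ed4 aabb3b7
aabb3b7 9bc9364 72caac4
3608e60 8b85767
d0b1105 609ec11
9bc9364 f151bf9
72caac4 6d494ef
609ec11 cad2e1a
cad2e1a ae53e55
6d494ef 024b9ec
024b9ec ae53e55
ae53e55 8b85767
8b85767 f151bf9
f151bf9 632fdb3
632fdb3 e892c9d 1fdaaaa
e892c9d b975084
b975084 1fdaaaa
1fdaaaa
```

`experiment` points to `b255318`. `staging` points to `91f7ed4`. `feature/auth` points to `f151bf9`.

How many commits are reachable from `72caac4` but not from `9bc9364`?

Reachable from 72caac4: {024b9ec, 1fdaaaa, 632fdb3, 6d494ef, 72caac4, 8b85767, ae53e55, b975084, e892c9d, f151bf9}.
Reachable from 9bc9364: {1fdaaaa, 632fdb3, 9bc9364, b975084, e892c9d, f151bf9}.
In 72caac4's history but not 9bc9364's: {024b9ec, 6d494ef, 72caac4, 8b85767, ae53e55} — 5 commits.

5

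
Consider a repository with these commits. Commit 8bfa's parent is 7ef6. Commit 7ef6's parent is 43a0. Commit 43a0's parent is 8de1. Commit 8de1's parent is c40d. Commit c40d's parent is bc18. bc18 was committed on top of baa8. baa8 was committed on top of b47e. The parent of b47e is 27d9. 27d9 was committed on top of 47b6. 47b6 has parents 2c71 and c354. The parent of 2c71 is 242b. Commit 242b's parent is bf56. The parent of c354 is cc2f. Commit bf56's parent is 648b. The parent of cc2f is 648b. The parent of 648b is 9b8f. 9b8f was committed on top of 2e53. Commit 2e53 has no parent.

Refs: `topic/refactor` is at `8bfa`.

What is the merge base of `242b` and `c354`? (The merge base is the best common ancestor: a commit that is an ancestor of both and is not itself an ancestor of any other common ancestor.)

Ancestors of 242b: {242b, 2e53, 648b, 9b8f, bf56}.
Ancestors of c354: {2e53, 648b, 9b8f, c354, cc2f}.
Common ancestors: {2e53, 648b, 9b8f}.
Among these, 648b is not an ancestor of any other common ancestor — it is the merge base.

648b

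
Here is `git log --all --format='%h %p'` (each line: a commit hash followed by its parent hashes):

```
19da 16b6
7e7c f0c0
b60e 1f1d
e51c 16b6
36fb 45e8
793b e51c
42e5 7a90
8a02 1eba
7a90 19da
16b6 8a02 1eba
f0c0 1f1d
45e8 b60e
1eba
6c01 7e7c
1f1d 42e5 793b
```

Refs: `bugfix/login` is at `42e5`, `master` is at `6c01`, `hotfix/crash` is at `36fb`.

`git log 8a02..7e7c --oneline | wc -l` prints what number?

Reachable from 7e7c: {16b6, 19da, 1eba, 1f1d, 42e5, 793b, 7a90, 7e7c, 8a02, e51c, f0c0}.
Reachable from 8a02: {1eba, 8a02}.
In 7e7c's history but not 8a02's: {16b6, 19da, 1f1d, 42e5, 793b, 7a90, 7e7c, e51c, f0c0} — 9 commits.

9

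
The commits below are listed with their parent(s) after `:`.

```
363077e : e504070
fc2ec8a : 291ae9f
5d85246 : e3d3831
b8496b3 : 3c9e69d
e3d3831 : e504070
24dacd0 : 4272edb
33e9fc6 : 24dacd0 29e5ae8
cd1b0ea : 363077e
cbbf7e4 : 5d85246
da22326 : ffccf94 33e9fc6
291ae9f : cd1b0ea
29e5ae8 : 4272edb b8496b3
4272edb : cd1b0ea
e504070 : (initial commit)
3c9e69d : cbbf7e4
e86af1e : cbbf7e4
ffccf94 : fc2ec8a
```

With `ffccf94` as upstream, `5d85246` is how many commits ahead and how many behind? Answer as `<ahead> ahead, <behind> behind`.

Reachable from 5d85246: {5d85246, e3d3831, e504070}.
Reachable from ffccf94: {291ae9f, 363077e, cd1b0ea, e504070, fc2ec8a, ffccf94}.
Only in 5d85246's history (ahead): {5d85246, e3d3831} — 2.
Only in ffccf94's history (behind): {291ae9f, 363077e, cd1b0ea, fc2ec8a, ffccf94} — 5.

2 ahead, 5 behind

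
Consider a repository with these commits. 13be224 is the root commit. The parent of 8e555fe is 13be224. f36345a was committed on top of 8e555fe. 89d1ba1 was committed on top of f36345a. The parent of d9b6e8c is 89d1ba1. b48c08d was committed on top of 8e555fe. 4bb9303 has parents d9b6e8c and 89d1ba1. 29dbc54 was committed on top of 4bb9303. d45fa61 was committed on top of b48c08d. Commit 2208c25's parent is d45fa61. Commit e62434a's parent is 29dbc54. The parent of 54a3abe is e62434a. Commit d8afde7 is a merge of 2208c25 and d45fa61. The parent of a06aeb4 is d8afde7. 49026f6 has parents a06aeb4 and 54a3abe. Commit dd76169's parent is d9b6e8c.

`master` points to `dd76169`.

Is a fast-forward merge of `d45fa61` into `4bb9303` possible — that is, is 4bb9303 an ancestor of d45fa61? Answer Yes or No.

No

A fast-forward from 4bb9303 to d45fa61 is possible iff 4bb9303 is an ancestor of d45fa61.
Ancestors of d45fa61: {13be224, 8e555fe, b48c08d, d45fa61}.
4bb9303 is not among them, so fast-forward is not possible.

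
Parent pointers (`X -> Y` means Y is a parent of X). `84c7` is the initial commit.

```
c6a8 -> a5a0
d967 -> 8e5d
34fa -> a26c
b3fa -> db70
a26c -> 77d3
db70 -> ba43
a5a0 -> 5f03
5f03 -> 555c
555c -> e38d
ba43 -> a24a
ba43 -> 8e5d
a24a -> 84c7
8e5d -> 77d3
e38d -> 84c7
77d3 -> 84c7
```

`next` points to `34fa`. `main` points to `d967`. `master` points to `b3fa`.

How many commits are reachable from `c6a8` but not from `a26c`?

Reachable from c6a8: {555c, 5f03, 84c7, a5a0, c6a8, e38d}.
Reachable from a26c: {77d3, 84c7, a26c}.
In c6a8's history but not a26c's: {555c, 5f03, a5a0, c6a8, e38d} — 5 commits.

5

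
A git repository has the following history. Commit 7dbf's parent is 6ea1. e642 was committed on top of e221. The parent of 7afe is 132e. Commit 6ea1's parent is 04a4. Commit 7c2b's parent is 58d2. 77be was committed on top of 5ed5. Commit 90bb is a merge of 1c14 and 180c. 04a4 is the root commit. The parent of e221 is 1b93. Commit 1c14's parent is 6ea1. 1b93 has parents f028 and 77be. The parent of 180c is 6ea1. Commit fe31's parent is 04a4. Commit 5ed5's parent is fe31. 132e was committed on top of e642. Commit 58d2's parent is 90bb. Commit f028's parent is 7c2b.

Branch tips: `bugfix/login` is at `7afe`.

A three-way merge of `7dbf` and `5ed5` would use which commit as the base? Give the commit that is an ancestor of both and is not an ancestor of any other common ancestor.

04a4

Ancestors of 7dbf: {04a4, 6ea1, 7dbf}.
Ancestors of 5ed5: {04a4, 5ed5, fe31}.
Common ancestors: {04a4}.
The only common ancestor is 04a4, so it is the merge base.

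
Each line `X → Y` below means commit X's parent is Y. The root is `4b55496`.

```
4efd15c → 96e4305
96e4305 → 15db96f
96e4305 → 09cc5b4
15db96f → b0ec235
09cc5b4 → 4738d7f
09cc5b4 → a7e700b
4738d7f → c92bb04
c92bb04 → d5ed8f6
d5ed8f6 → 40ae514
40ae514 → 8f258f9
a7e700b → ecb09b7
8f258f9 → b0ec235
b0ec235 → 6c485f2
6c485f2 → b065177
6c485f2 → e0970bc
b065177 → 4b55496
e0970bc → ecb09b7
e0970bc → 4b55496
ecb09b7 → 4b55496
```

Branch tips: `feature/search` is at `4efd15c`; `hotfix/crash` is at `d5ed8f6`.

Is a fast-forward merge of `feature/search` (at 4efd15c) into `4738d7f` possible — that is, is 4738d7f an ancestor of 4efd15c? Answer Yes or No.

A fast-forward from 4738d7f to 4efd15c is possible iff 4738d7f is an ancestor of 4efd15c.
Ancestors of 4efd15c: {09cc5b4, 15db96f, 40ae514, 4738d7f, 4b55496, 4efd15c, 6c485f2, 8f258f9, 96e4305, a7e700b, b065177, b0ec235, c92bb04, d5ed8f6, e0970bc, ecb09b7}.
4738d7f is among them, so fast-forward is possible.

Yes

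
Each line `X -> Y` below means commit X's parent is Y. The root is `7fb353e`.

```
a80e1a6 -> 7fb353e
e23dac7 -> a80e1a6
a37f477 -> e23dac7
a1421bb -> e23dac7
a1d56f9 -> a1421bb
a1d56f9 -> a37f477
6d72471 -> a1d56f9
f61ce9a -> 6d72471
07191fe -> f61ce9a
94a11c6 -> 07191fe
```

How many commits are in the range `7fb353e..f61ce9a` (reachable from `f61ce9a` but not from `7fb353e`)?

7

Reachable from f61ce9a: {6d72471, 7fb353e, a1421bb, a1d56f9, a37f477, a80e1a6, e23dac7, f61ce9a}.
Reachable from 7fb353e: {7fb353e}.
In f61ce9a's history but not 7fb353e's: {6d72471, a1421bb, a1d56f9, a37f477, a80e1a6, e23dac7, f61ce9a} — 7 commits.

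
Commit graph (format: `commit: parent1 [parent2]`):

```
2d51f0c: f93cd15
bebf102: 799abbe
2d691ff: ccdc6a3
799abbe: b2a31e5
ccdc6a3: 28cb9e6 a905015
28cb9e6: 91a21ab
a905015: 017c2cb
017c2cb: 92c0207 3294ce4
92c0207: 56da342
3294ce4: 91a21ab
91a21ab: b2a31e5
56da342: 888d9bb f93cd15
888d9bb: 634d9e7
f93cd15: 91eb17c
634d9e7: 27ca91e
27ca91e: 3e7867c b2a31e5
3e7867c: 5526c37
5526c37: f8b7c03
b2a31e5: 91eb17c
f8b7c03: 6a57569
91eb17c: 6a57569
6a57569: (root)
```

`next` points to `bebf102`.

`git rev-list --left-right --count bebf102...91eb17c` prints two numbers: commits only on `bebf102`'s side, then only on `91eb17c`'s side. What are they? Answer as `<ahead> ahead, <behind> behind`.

3 ahead, 0 behind

Reachable from bebf102: {6a57569, 799abbe, 91eb17c, b2a31e5, bebf102}.
Reachable from 91eb17c: {6a57569, 91eb17c}.
Only in bebf102's history (ahead): {799abbe, b2a31e5, bebf102} — 3.
Only in 91eb17c's history (behind): {} — 0.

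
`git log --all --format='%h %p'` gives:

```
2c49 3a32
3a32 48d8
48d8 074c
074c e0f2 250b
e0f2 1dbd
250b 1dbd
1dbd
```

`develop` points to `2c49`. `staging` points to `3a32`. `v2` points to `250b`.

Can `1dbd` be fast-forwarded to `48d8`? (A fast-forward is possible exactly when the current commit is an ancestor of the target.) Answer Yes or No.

Yes

A fast-forward from 1dbd to 48d8 is possible iff 1dbd is an ancestor of 48d8.
Ancestors of 48d8: {074c, 1dbd, 250b, 48d8, e0f2}.
1dbd is among them, so fast-forward is possible.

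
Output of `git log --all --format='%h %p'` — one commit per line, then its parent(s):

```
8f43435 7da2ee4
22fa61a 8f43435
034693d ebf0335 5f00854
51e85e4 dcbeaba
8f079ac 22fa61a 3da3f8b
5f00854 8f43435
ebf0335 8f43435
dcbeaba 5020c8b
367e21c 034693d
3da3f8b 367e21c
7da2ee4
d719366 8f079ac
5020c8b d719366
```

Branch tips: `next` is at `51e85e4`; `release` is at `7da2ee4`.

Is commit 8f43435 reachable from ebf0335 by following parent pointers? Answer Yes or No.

Yes

Ancestors of ebf0335 (commits reachable by following parents): {7da2ee4, 8f43435, ebf0335}.
8f43435 is in that set, so it is an ancestor of ebf0335.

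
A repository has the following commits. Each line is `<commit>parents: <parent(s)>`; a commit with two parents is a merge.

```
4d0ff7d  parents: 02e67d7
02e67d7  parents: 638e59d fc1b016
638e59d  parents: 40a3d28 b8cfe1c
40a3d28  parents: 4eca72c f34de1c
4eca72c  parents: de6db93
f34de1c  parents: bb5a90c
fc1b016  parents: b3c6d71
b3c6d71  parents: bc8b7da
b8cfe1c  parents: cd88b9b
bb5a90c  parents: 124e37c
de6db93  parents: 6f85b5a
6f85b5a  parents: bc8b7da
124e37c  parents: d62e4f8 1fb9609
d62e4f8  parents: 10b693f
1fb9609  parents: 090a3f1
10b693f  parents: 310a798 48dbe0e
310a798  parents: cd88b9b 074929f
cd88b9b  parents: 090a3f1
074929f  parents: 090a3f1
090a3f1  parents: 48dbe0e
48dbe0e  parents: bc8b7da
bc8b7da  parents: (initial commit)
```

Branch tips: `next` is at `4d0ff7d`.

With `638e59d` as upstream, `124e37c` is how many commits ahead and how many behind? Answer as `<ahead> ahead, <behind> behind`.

0 ahead, 8 behind

Reachable from 124e37c: {074929f, 090a3f1, 10b693f, 124e37c, 1fb9609, 310a798, 48dbe0e, bc8b7da, cd88b9b, d62e4f8}.
Reachable from 638e59d: {074929f, 090a3f1, 10b693f, 124e37c, 1fb9609, 310a798, 40a3d28, 48dbe0e, 4eca72c, 638e59d, 6f85b5a, b8cfe1c, bb5a90c, bc8b7da, cd88b9b, d62e4f8, de6db93, f34de1c}.
Only in 124e37c's history (ahead): {} — 0.
Only in 638e59d's history (behind): {40a3d28, 4eca72c, 638e59d, 6f85b5a, b8cfe1c, bb5a90c, de6db93, f34de1c} — 8.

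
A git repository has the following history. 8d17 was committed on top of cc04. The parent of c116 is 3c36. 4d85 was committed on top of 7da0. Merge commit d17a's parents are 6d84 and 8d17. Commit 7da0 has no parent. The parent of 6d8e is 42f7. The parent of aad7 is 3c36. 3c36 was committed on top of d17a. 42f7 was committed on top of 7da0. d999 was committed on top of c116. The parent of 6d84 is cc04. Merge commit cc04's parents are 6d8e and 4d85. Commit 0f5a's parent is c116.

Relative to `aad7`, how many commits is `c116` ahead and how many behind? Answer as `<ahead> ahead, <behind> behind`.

1 ahead, 1 behind

Reachable from c116: {3c36, 42f7, 4d85, 6d84, 6d8e, 7da0, 8d17, c116, cc04, d17a}.
Reachable from aad7: {3c36, 42f7, 4d85, 6d84, 6d8e, 7da0, 8d17, aad7, cc04, d17a}.
Only in c116's history (ahead): {c116} — 1.
Only in aad7's history (behind): {aad7} — 1.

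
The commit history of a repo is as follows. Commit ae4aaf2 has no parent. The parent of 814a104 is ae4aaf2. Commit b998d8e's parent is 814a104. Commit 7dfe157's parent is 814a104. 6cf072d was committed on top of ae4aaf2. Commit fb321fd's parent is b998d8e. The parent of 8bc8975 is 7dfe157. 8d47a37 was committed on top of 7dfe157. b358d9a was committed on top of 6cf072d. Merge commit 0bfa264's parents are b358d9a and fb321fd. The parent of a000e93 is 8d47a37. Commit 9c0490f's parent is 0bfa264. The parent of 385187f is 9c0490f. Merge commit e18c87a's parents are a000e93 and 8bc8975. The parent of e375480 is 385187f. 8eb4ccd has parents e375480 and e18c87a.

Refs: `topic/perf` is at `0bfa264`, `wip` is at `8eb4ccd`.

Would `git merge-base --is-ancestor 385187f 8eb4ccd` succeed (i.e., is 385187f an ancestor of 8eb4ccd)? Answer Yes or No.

Ancestors of 8eb4ccd (commits reachable by following parents): {0bfa264, 385187f, 6cf072d, 7dfe157, 814a104, 8bc8975, 8d47a37, 8eb4ccd, 9c0490f, a000e93, ae4aaf2, b358d9a, b998d8e, e18c87a, e375480, fb321fd}.
385187f is in that set, so it is an ancestor of 8eb4ccd.

Yes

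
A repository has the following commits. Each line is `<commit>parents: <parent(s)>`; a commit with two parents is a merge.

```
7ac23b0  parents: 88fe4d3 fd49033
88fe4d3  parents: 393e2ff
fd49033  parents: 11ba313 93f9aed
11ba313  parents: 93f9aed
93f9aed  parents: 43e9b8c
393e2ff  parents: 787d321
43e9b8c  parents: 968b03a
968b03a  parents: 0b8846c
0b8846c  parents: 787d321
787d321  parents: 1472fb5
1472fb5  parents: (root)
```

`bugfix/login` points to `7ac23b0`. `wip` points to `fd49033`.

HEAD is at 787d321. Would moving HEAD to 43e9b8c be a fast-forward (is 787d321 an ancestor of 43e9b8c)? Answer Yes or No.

Yes

A fast-forward from 787d321 to 43e9b8c is possible iff 787d321 is an ancestor of 43e9b8c.
Ancestors of 43e9b8c: {0b8846c, 1472fb5, 43e9b8c, 787d321, 968b03a}.
787d321 is among them, so fast-forward is possible.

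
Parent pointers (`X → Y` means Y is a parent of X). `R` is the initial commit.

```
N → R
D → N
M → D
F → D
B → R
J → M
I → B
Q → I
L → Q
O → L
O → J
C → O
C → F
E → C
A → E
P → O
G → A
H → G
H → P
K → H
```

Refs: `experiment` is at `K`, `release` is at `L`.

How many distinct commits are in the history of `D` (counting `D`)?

3

Walking parent pointers from D: reachable set = {D, N, R}.
That is 3 commits.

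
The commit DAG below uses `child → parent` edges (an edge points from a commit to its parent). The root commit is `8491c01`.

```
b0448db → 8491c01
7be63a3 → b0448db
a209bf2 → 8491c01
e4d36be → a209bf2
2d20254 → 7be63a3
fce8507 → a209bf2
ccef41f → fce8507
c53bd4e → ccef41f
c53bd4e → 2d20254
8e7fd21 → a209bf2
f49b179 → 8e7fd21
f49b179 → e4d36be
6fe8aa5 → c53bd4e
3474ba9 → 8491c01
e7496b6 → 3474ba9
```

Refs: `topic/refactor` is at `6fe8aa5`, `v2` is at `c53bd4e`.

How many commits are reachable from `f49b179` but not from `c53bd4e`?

Reachable from f49b179: {8491c01, 8e7fd21, a209bf2, e4d36be, f49b179}.
Reachable from c53bd4e: {2d20254, 7be63a3, 8491c01, a209bf2, b0448db, c53bd4e, ccef41f, fce8507}.
In f49b179's history but not c53bd4e's: {8e7fd21, e4d36be, f49b179} — 3 commits.

3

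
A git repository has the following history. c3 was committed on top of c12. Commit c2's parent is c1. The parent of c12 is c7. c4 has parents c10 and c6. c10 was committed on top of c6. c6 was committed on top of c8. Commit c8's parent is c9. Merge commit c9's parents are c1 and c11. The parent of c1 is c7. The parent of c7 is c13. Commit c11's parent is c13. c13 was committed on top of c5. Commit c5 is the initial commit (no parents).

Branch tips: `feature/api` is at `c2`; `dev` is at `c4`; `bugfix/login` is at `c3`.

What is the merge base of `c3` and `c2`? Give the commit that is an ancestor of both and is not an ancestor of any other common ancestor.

c7

Ancestors of c3: {c12, c13, c3, c5, c7}.
Ancestors of c2: {c1, c13, c2, c5, c7}.
Common ancestors: {c13, c5, c7}.
Among these, c7 is not an ancestor of any other common ancestor — it is the merge base.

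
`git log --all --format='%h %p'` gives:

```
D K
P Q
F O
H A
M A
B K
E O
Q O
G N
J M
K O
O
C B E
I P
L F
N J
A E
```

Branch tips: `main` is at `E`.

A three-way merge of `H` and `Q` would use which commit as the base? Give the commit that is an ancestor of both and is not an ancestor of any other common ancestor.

Ancestors of H: {A, E, H, O}.
Ancestors of Q: {O, Q}.
Common ancestors: {O}.
The only common ancestor is O, so it is the merge base.

O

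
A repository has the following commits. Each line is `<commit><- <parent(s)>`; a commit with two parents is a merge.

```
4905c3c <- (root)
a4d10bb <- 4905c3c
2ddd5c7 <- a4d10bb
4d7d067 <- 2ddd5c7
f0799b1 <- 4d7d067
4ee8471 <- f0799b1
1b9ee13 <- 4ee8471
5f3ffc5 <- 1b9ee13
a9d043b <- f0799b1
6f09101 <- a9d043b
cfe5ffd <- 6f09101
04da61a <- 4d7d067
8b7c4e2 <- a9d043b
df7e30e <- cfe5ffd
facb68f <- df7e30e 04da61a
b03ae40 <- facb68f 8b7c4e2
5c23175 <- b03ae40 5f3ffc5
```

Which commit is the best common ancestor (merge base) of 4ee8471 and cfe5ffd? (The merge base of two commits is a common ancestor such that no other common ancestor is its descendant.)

Ancestors of 4ee8471: {2ddd5c7, 4905c3c, 4d7d067, 4ee8471, a4d10bb, f0799b1}.
Ancestors of cfe5ffd: {2ddd5c7, 4905c3c, 4d7d067, 6f09101, a4d10bb, a9d043b, cfe5ffd, f0799b1}.
Common ancestors: {2ddd5c7, 4905c3c, 4d7d067, a4d10bb, f0799b1}.
Among these, f0799b1 is not an ancestor of any other common ancestor — it is the merge base.

f0799b1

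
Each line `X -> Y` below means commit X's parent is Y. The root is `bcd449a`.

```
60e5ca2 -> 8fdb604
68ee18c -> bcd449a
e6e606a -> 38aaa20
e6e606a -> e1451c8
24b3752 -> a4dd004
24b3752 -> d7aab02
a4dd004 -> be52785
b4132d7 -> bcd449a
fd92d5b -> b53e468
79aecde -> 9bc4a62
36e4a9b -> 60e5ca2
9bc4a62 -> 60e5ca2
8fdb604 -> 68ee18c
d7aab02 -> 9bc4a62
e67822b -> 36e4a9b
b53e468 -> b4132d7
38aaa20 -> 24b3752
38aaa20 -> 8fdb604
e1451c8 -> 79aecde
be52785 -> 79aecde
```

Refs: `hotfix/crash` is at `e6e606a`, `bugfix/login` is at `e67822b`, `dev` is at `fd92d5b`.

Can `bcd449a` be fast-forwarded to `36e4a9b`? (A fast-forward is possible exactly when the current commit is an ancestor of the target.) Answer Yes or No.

A fast-forward from bcd449a to 36e4a9b is possible iff bcd449a is an ancestor of 36e4a9b.
Ancestors of 36e4a9b: {36e4a9b, 60e5ca2, 68ee18c, 8fdb604, bcd449a}.
bcd449a is among them, so fast-forward is possible.

Yes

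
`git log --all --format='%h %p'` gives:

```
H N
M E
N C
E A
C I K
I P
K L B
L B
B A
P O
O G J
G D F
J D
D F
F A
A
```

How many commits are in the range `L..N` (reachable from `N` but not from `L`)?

Reachable from N: {A, B, C, D, F, G, I, J, K, L, N, O, P}.
Reachable from L: {A, B, L}.
In N's history but not L's: {C, D, F, G, I, J, K, N, O, P} — 10 commits.

10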